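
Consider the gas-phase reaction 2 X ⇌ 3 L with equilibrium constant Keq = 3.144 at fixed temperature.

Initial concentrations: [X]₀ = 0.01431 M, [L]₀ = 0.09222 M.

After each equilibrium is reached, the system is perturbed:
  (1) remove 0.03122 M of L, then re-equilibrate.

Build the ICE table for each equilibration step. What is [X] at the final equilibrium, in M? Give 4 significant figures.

Q₀ = 3.83 vs Keq = 3.144 ⇒ Q>K, reverse
Step 1:
                   X          L
  I          0.01431    0.09222
  C         0.001073  -0.001609
  E          0.01538    0.09061
  solve Keq expr → x = -5.3631e-04; check Q = 3.144
Then remove 0.03122 M of L.
Step 2:
                   X          L
  I          0.01538    0.05939
  C        -0.005471   0.008206
  E         0.009912     0.0676
  solve Keq expr → x = 0.002735; check Q = 3.144

[X]_eq = 0.009912 M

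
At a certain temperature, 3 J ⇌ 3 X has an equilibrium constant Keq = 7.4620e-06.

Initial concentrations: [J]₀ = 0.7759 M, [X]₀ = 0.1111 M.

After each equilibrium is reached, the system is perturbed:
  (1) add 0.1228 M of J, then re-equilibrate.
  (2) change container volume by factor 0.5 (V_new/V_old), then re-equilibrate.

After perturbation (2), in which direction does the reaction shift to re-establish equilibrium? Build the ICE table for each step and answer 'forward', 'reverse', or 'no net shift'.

Q₀ = 0.002936 vs Keq = 7.4620e-06 ⇒ Q>K, reverse
Step 1:
                   J          X
  I           0.7759     0.1111
  C           0.0941    -0.0941
  E             0.87      0.017
  solve Keq expr → x = -0.03137; check Q = 7.4620e-06
Then add 0.1228 M of J.
Step 2:
                   J          X
  I           0.9928      0.017
  C        -0.002354   0.002354
  E           0.9904    0.01935
  solve Keq expr → x = 7.8456e-04; check Q = 7.4620e-06
Then change container volume by factor 0.5 (V_new/V_old).
Step 3:
                   J          X
  I            1.981    0.03871
  C                0          0
  E            1.981    0.03871
  solve Keq expr → x = 0; check Q = 7.4620e-06

Direction: no net shift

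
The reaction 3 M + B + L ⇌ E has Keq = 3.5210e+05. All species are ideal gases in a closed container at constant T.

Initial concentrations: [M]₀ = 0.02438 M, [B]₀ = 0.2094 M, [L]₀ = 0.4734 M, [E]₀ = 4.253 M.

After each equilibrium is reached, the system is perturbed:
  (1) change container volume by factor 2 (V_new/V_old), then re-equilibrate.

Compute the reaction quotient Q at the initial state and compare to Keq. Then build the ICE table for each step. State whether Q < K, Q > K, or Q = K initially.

Q₀ = 2.9607e+06 vs Keq = 3.5210e+05 ⇒ Q>K, reverse
Step 1:
                  M         B         L         E
  I         0.02438    0.2094    0.4734     4.253
  C         0.02427  0.008089  0.008089 -0.008089
  E         0.04865    0.2175    0.4815     4.245
  solve Keq expr → x = -0.008089; check Q = 3.5210e+05
Then change container volume by factor 2 (V_new/V_old).
Step 2:
                  M         B         L         E
  I         0.02432    0.1087    0.2407     2.122
  C         0.03397   0.01132   0.01132  -0.01132
  E          0.0583    0.1201    0.2521     2.111
  solve Keq expr → x = -0.01132; check Q = 3.5210e+05

Q₀ = 2.9607e+06; Q > K (proceeds reverse)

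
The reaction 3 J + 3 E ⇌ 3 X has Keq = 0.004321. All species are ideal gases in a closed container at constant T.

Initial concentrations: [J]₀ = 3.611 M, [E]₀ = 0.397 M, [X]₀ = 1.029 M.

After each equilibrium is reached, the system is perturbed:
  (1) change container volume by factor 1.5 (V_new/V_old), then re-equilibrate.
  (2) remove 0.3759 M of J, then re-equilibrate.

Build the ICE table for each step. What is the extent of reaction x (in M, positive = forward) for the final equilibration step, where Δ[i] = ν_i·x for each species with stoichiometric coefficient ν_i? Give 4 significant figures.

Q₀ = 0.3698 vs Keq = 0.004321 ⇒ Q>K, reverse
Step 1:
                  J         E         X
  I           3.611     0.397     1.029
  C          0.4604    0.4604   -0.4604
  E           4.071    0.8574    0.5686
  solve Keq expr → x = -0.1535; check Q = 0.004321
Then change container volume by factor 1.5 (V_new/V_old).
Step 2:
                  J         E         X
  I           2.714    0.5716    0.3791
  C          0.0816    0.0816   -0.0816
  E           2.796    0.6532    0.2975
  solve Keq expr → x = -0.0272; check Q = 0.004321
Then remove 0.3759 M of J.
Step 3:
                  J         E         X
  I            2.42    0.6532    0.2975
  C         0.02658   0.02658  -0.02658
  E           2.447    0.6798    0.2709
  solve Keq expr → x = -0.008859; check Q = 0.004321

x = -0.008859 M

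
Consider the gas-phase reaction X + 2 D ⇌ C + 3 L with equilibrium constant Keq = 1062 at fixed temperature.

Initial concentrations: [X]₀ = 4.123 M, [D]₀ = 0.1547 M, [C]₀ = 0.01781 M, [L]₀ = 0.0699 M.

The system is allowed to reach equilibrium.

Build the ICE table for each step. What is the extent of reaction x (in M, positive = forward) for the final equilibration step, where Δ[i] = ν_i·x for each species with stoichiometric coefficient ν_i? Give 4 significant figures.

x = 0.07696 M

Q₀ = 6.1646e-05 vs Keq = 1062 ⇒ Q<K, forward
Step 1:
                  X         D         C         L
  init        4.123    0.1547   0.01781    0.0699
  Δ        -0.07696   -0.1539   0.07696    0.2309
  eq          4.046 7.7474e-04   0.09477    0.3008
  solve Keq expr → x = 0.07696; check Q = 1062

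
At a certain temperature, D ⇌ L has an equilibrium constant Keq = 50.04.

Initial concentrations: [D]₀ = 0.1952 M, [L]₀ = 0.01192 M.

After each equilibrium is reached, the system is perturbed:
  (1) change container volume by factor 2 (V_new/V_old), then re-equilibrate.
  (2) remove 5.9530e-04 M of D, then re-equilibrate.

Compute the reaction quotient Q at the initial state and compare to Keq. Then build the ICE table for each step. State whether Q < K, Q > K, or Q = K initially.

Q₀ = 0.06107; Q < K (proceeds forward)

Q₀ = 0.06107 vs Keq = 50.04 ⇒ Q<K, forward
Step 1:
                   D          L
  I           0.1952    0.01192
  C          -0.1911     0.1911
  E         0.004058     0.2031
  solve Keq expr → x = 0.1911; check Q = 50.04
Then change container volume by factor 2 (V_new/V_old).
Step 2:
                   D          L
  I         0.002029     0.1015
  C                0          0
  E         0.002029     0.1015
  solve Keq expr → x = 0; check Q = 50.04
Then remove 5.9530e-04 M of D.
Step 3:
                   D          L
  I         0.001434     0.1015
  C       5.8364e-04 -5.8364e-04
  E         0.002017     0.1009
  solve Keq expr → x = -5.8364e-04; check Q = 50.04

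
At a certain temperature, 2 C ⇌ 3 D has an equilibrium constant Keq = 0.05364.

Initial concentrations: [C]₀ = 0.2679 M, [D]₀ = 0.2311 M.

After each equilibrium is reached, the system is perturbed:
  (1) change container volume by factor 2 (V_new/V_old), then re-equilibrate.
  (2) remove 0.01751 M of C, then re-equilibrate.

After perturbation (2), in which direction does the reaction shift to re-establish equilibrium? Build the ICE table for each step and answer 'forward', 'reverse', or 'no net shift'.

Direction: reverse

Q₀ = 0.172 vs Keq = 0.05364 ⇒ Q>K, reverse
Step 1:
                  C         D
  Initial    0.2679    0.2311
  Change    0.03954  -0.05931
  Equil      0.3074    0.1718
  solve Keq expr → x = -0.01977; check Q = 0.05364
Then change container volume by factor 2 (V_new/V_old).
Step 2:
                  C         D
  Initial    0.1537    0.0859
  Change    -0.0113   0.01695
  Equil      0.1424    0.1028
  solve Keq expr → x = 0.005651; check Q = 0.05364
Then remove 0.01751 M of C.
Step 3:
                  C         D
  Initial    0.1249    0.1028
  Change   0.004306 -0.006459
  Equil      0.1292   0.09639
  solve Keq expr → x = -0.002153; check Q = 0.05364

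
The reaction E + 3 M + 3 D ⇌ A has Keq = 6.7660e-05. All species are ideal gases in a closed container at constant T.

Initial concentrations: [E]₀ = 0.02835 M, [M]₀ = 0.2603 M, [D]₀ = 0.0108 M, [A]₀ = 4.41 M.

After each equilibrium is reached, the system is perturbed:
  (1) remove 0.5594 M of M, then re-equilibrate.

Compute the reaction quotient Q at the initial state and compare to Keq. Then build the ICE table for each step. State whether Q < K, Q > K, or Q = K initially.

Q₀ = 7.0015e+09; Q > K (proceeds reverse)

Q₀ = 7.0015e+09 vs Keq = 6.7660e-05 ⇒ Q>K, reverse
Step 1:
                    E           M           D           A
  I           0.02835      0.2603      0.0108        4.41
  C             1.727       5.182       5.182      -1.727
  E             1.756       5.443       5.193       2.683
  solve Keq expr → x = -1.727; check Q = 6.7660e-05
Then remove 0.5594 M of M.
Step 2:
                    E           M           D           A
  I             1.756       4.883       5.193       2.683
  C           0.07335        0.22        0.22    -0.07335
  E             1.829       5.103       5.413       2.609
  solve Keq expr → x = -0.07335; check Q = 6.7660e-05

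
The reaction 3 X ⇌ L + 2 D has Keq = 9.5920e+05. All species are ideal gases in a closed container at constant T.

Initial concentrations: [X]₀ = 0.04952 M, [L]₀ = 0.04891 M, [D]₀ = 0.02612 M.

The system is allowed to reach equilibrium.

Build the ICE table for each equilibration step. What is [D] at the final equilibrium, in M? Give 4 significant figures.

[D]_eq = 0.05872 M

Q₀ = 0.2748 vs Keq = 9.5920e+05 ⇒ Q<K, forward
Step 1:
                   X          L          D
  init       0.04952    0.04891    0.02612
  Δ          -0.0489     0.0163     0.0326
  eq      6.1660e-04    0.06521    0.05872
  solve Keq expr → x = 0.0163; check Q = 9.5920e+05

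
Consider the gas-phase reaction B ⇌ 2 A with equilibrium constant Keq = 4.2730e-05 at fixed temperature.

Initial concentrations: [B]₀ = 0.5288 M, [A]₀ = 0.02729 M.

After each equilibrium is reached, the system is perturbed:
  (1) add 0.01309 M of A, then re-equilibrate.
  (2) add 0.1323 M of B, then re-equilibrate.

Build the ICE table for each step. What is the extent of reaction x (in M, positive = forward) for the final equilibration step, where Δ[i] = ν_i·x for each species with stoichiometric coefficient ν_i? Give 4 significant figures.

Q₀ = 0.001408 vs Keq = 4.2730e-05 ⇒ Q>K, reverse
Step 1:
                   B          A
  Initial     0.5288    0.02729
  Change     0.01124   -0.02249
  Equil         0.54   0.004804
  solve Keq expr → x = -0.01124; check Q = 4.2730e-05
Then add 0.01309 M of A.
Step 2:
                   B          A
  Initial       0.54    0.01789
  Change    0.006531   -0.01306
  Equil       0.5466   0.004833
  solve Keq expr → x = -0.006531; check Q = 4.2730e-05
Then add 0.1323 M of B.
Step 3:
                   B          A
  Initial     0.6789   0.004833
  Change  -2.7606e-04 5.5213e-04
  Equil       0.6786   0.005385
  solve Keq expr → x = 2.7606e-04; check Q = 4.2730e-05

x = 2.7606e-04 M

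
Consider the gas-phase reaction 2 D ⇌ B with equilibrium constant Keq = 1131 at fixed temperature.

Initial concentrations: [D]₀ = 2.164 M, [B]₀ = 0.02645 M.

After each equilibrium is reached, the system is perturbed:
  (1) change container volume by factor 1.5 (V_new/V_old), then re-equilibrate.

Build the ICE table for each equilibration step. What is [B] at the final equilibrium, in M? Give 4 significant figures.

Q₀ = 0.005648 vs Keq = 1131 ⇒ Q<K, forward
Step 1:
                    D           B
  init          2.164     0.02645
  Δ            -2.133       1.066
  eq          0.03109       1.093
  solve Keq expr → x = 1.066; check Q = 1131
Then change container volume by factor 1.5 (V_new/V_old).
Step 2:
                    D           B
  init        0.02072      0.7286
  Δ          0.004617   -0.002309
  eq          0.02534      0.7263
  solve Keq expr → x = -0.002309; check Q = 1131

[B]_eq = 0.7263 M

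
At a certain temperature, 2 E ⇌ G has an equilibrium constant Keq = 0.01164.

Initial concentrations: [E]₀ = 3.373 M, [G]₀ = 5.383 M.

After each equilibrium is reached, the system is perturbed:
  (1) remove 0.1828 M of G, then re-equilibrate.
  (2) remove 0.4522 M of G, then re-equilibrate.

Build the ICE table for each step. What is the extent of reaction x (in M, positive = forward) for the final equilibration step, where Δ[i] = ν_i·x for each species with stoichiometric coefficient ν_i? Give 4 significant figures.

x = 0.3021 M

Q₀ = 0.4731 vs Keq = 0.01164 ⇒ Q>K, reverse
Step 1:
                    E           G
  init          3.373       5.383
  Δ             7.839       -3.92
  eq            11.21       1.463
  solve Keq expr → x = -3.92; check Q = 0.01164
Then remove 0.1828 M of G.
Step 2:
                    E           G
  init          11.21       1.281
  Δ           -0.2411      0.1205
  eq            10.97       1.401
  solve Keq expr → x = 0.1205; check Q = 0.01164
Then remove 0.4522 M of G.
Step 3:
                    E           G
  init          10.97      0.9489
  Δ           -0.6042      0.3021
  eq            10.37       1.251
  solve Keq expr → x = 0.3021; check Q = 0.01164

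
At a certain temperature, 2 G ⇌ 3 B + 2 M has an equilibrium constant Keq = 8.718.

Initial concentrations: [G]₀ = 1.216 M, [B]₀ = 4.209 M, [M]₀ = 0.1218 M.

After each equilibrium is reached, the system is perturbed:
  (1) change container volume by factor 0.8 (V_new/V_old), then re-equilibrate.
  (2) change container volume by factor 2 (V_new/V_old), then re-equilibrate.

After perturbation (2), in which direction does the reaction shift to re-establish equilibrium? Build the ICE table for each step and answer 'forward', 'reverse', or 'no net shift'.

Direction: forward

Q₀ = 0.7481 vs Keq = 8.718 ⇒ Q<K, forward
Step 1:
                    G           B           M
  I             1.216       4.209      0.1218
  C           -0.1942      0.2913      0.1942
  E             1.022         4.5       0.316
  solve Keq expr → x = 0.09711; check Q = 8.718
Then change container volume by factor 0.8 (V_new/V_old).
Step 2:
                    G           B           M
  I             1.277       5.625       0.395
  C           0.08353     -0.1253    -0.08353
  E             1.361         5.5      0.3115
  solve Keq expr → x = -0.04177; check Q = 8.718
Then change container volume by factor 2 (V_new/V_old).
Step 3:
                    G           B           M
  I            0.6804        2.75      0.1557
  C           -0.1497      0.2245      0.1497
  E            0.5307       2.975      0.3054
  solve Keq expr → x = 0.07484; check Q = 8.718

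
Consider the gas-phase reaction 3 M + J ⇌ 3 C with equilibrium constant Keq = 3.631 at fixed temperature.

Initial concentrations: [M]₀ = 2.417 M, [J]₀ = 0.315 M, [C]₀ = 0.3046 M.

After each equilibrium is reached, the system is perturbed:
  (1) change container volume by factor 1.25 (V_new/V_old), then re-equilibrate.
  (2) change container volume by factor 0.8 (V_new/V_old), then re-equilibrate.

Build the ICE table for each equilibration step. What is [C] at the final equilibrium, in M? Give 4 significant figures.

[C]_eq = 1.047 M

Q₀ = 0.006354 vs Keq = 3.631 ⇒ Q<K, forward
Step 1:
                  M         J         C
  init        2.417     0.315    0.3046
  Δ         -0.7427   -0.2476    0.7427
  eq          1.674   0.06742     1.047
  solve Keq expr → x = 0.2476; check Q = 3.631
Then change container volume by factor 1.25 (V_new/V_old).
Step 2:
                  M         J         C
  init        1.339   0.05393    0.8379
  Δ         0.01909  0.006364  -0.01909
  eq          1.358    0.0603    0.8188
  solve Keq expr → x = -0.006364; check Q = 3.631
Then change container volume by factor 0.8 (V_new/V_old).
Step 3:
                  M         J         C
  init        1.698   0.07537     1.023
  Δ        -0.02386 -0.007955   0.02386
  eq          1.674   0.06742     1.047
  solve Keq expr → x = 0.007955; check Q = 3.631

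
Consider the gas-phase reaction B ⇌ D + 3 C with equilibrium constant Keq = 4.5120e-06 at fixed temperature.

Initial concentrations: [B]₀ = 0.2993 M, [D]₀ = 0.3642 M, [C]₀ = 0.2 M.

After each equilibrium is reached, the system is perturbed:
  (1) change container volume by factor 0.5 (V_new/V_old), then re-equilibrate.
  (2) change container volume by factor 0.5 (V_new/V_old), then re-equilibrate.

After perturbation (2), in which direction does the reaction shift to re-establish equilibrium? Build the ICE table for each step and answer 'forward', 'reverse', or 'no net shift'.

Q₀ = 0.009735 vs Keq = 4.5120e-06 ⇒ Q>K, reverse
Step 1:
                    B           D           C
  I            0.2993      0.3642         0.2
  C           0.06083    -0.06083     -0.1825
  E            0.3601      0.3034      0.0175
  solve Keq expr → x = -0.06083; check Q = 4.5120e-06
Then change container volume by factor 0.5 (V_new/V_old).
Step 2:
                    B           D           C
  I            0.7203      0.6067     0.03499
  C          0.005798   -0.005798    -0.01739
  E            0.7261      0.6009      0.0176
  solve Keq expr → x = -0.005798; check Q = 4.5120e-06
Then change container volume by factor 0.5 (V_new/V_old).
Step 3:
                    B           D           C
  I             1.452       1.202      0.0352
  C          0.005849   -0.005849    -0.01755
  E             1.458       1.196     0.01765
  solve Keq expr → x = -0.005849; check Q = 4.5120e-06

Direction: reverse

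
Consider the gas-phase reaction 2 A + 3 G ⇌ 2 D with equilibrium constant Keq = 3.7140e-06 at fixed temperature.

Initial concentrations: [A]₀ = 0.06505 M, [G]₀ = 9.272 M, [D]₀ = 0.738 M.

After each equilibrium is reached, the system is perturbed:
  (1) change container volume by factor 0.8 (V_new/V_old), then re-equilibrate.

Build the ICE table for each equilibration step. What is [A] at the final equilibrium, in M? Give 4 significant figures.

Q₀ = 0.1615 vs Keq = 3.7140e-06 ⇒ Q>K, reverse
Step 1:
                   A          G          D
  I          0.06505      9.272      0.738
  C           0.6899      1.035    -0.6899
  E           0.7549      10.31    0.04814
  solve Keq expr → x = -0.3449; check Q = 3.7140e-06
Then change container volume by factor 0.8 (V_new/V_old).
Step 2:
                   A          G          D
  I           0.9436      12.88    0.06017
  C         -0.02168   -0.03252    0.02168
  E            0.922      12.85    0.08185
  solve Keq expr → x = 0.01084; check Q = 3.7140e-06

[A]_eq = 0.922 M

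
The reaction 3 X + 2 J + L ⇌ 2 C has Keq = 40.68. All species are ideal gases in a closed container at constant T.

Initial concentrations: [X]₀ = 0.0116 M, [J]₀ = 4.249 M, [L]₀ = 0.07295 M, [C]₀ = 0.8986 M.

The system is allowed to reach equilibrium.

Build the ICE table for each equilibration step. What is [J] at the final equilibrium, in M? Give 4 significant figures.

[J]_eq = 4.363 M

Q₀ = 3.9279e+05 vs Keq = 40.68 ⇒ Q>K, reverse
Step 1:
                    X           J           L           C
  init         0.0116       4.249     0.07295      0.8986
  Δ            0.1712      0.1142     0.05708     -0.1142
  eq           0.1828       4.363        0.13      0.7844
  solve Keq expr → x = -0.05708; check Q = 40.68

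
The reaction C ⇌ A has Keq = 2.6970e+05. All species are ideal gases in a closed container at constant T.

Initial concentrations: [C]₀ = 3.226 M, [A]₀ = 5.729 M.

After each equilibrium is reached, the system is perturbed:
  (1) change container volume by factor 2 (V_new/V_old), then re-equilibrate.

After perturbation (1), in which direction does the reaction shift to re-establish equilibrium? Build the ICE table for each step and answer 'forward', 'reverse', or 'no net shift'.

Direction: no net shift

Q₀ = 1.776 vs Keq = 2.6970e+05 ⇒ Q<K, forward
Step 1:
                   C          A
  init         3.226      5.729
  Δ           -3.226      3.226
  eq      3.3203e-05      8.955
  solve Keq expr → x = 3.226; check Q = 2.6970e+05
Then change container volume by factor 2 (V_new/V_old).
Step 2:
                   C          A
  init    1.6602e-05      4.477
  Δ                0          0
  eq      1.6602e-05      4.477
  solve Keq expr → x = 0; check Q = 2.6970e+05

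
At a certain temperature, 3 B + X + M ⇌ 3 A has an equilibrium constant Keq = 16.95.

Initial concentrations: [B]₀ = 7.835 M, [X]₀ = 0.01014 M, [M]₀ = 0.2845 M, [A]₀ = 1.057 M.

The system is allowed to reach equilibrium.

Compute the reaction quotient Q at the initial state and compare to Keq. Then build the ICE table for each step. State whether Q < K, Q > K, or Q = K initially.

Q₀ = 0.8511 vs Keq = 16.95 ⇒ Q<K, forward
Step 1:
                    B           X           M           A
  I             7.835     0.01014      0.2845       1.057
  C          -0.02869   -0.009563   -0.009563     0.02869
  E             7.806  5.7726e-04      0.2749       1.086
  solve Keq expr → x = 0.009563; check Q = 16.95

Q₀ = 0.8511; Q < K (proceeds forward)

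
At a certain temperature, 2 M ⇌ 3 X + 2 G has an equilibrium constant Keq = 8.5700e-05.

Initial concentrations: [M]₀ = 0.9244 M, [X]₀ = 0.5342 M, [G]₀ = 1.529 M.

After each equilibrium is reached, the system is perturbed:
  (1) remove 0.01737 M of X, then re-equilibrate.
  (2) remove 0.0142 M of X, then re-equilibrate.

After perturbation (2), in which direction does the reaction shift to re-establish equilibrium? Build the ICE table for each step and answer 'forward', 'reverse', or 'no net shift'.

Direction: forward

Q₀ = 0.4171 vs Keq = 8.5700e-05 ⇒ Q>K, reverse
Step 1:
                    M           X           G
  init         0.9244      0.5342       1.529
  Δ             0.326      -0.489      -0.326
  eq             1.25     0.04524       1.203
  solve Keq expr → x = -0.163; check Q = 8.5700e-05
Then remove 0.01737 M of X.
Step 2:
                    M           X           G
  init           1.25     0.02787       1.203
  Δ          -0.01121     0.01682     0.01121
  eq            1.239     0.04469       1.214
  solve Keq expr → x = 0.005607; check Q = 8.5700e-05
Then remove 0.0142 M of X.
Step 3:
                    M           X           G
  init          1.239     0.03049       1.214
  Δ         -0.009171     0.01376    0.009171
  eq             1.23     0.04425       1.223
  solve Keq expr → x = 0.004586; check Q = 8.5700e-05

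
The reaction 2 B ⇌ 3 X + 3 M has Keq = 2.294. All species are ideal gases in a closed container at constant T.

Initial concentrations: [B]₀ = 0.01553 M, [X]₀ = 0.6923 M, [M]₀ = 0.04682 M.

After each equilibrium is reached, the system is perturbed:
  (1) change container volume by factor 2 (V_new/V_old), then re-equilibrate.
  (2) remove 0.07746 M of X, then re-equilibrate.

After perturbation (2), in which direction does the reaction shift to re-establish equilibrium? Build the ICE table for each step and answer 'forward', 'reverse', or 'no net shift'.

Direction: forward

Q₀ = 0.1412 vs Keq = 2.294 ⇒ Q<K, forward
Step 1:
                   B          X          M
  init       0.01553     0.6923    0.04682
  Δ        -0.009591    0.01439    0.01439
  eq        0.005939     0.7067    0.06121
  solve Keq expr → x = 0.004795; check Q = 2.294
Then change container volume by factor 2 (V_new/V_old).
Step 2:
                   B          X          M
  init       0.00297     0.3533     0.0306
  Δ        -0.002098   0.003147   0.003147
  eq      8.7135e-04     0.3565    0.03375
  solve Keq expr → x = 0.001049; check Q = 2.294
Then remove 0.07746 M of X.
Step 3:
                   B          X          M
  init    8.7135e-04      0.279    0.03375
  Δ       -2.5635e-04 3.8453e-04 3.8453e-04
  eq      6.1500e-04     0.2794    0.03413
  solve Keq expr → x = 1.2818e-04; check Q = 2.294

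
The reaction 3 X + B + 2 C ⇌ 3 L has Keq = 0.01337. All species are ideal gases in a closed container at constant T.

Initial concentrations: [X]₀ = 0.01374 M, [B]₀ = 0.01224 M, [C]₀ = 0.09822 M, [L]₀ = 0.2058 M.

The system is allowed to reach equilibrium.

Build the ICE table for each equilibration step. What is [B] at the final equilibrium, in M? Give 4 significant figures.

Q₀ = 2.8457e+07 vs Keq = 0.01337 ⇒ Q>K, reverse
Step 1:
                    X           B           C           L
  init        0.01374     0.01224     0.09822      0.2058
  Δ            0.1977     0.06591      0.1318     -0.1977
  eq           0.2115     0.07815        0.23    0.008057
  solve Keq expr → x = -0.06591; check Q = 0.01337

[B]_eq = 0.07815 M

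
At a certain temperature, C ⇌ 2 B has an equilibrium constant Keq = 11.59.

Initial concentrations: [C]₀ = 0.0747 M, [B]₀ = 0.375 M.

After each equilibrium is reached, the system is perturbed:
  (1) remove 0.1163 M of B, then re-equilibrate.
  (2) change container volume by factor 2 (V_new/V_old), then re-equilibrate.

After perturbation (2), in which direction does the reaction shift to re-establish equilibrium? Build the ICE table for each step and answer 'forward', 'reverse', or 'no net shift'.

Q₀ = 1.883 vs Keq = 11.59 ⇒ Q<K, forward
Step 1:
                   C          B
  I           0.0747      0.375
  C         -0.05449      0.109
  E          0.02021      0.484
  solve Keq expr → x = 0.05449; check Q = 11.59
Then remove 0.1163 M of B.
Step 2:
                   C          B
  I          0.02021     0.3677
  C        -0.007566    0.01513
  E          0.01264     0.3828
  solve Keq expr → x = 0.007566; check Q = 11.59
Then change container volume by factor 2 (V_new/V_old).
Step 3:
                   C          B
  I         0.006322     0.1914
  C        -0.002962   0.005925
  E          0.00336     0.1973
  solve Keq expr → x = 0.002962; check Q = 11.59

Direction: forward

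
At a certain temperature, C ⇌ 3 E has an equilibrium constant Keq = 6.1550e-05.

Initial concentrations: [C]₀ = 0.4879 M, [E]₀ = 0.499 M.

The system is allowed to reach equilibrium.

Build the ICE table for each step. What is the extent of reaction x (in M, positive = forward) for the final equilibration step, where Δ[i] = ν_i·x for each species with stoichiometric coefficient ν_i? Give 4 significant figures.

x = -0.155 M

Q₀ = 0.2547 vs Keq = 6.1550e-05 ⇒ Q>K, reverse
Step 1:
                   C          E
  I           0.4879      0.499
  C            0.155    -0.4649
  E           0.6429    0.03408
  solve Keq expr → x = -0.155; check Q = 6.1550e-05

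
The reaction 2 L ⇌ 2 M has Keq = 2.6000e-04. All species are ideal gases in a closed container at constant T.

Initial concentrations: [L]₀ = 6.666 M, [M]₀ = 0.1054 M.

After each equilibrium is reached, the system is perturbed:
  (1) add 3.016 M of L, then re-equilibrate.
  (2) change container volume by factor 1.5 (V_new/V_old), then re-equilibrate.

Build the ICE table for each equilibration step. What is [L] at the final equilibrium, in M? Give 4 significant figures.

Q₀ = 2.5001e-04 vs Keq = 2.6000e-04 ⇒ Q<K, forward
Step 1:
                  L         M
  I           6.666    0.1054
  C       -0.002053  0.002053
  E           6.664    0.1075
  solve Keq expr → x = 0.001026; check Q = 2.6000e-04
Then add 3.016 M of L.
Step 2:
                  L         M
  I            9.68    0.1075
  C        -0.04786   0.04786
  E           9.632    0.1553
  solve Keq expr → x = 0.02393; check Q = 2.6000e-04
Then change container volume by factor 1.5 (V_new/V_old).
Step 3:
                  L         M
  I           6.421    0.1035
  C               0         0
  E           6.421    0.1035
  solve Keq expr → x = 0; check Q = 2.6000e-04

[L]_eq = 6.421 M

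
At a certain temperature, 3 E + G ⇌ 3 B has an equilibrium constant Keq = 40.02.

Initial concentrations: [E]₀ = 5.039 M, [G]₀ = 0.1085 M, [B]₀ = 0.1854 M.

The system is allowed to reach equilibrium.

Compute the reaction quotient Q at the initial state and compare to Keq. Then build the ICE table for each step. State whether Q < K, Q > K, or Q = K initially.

Q₀ = 4.5906e-04; Q < K (proceeds forward)

Q₀ = 4.5906e-04 vs Keq = 40.02 ⇒ Q<K, forward
Step 1:
                  E         G         B
  init        5.039    0.1085    0.1854
  Δ         -0.3254   -0.1085    0.3254
  eq          4.714 3.1800e-05    0.5108
  solve Keq expr → x = 0.1085; check Q = 40.02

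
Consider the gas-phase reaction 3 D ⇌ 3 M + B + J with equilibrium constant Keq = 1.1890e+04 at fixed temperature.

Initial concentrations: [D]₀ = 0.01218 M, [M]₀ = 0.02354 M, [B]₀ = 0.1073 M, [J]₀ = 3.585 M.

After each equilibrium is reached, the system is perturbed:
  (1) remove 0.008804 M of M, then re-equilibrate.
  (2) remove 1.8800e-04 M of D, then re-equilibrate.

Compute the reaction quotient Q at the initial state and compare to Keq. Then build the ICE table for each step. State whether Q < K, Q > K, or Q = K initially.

Q₀ = 2.777; Q < K (proceeds forward)

Q₀ = 2.777 vs Keq = 1.1890e+04 ⇒ Q<K, forward
Step 1:
                    D           M           B           J
  I           0.01218     0.02354      0.1073       3.585
  C          -0.01106     0.01106    0.003688    0.003688
  E          0.001116      0.0346       0.111       3.589
  solve Keq expr → x = 0.003688; check Q = 1.1890e+04
Then remove 0.008804 M of M.
Step 2:
                    D           M           B           J
  I          0.001116      0.0258       0.111       3.589
  C       -2.7471e-04  2.7471e-04  9.1571e-05  9.1571e-05
  E        8.4080e-04     0.02608      0.1111       3.589
  solve Keq expr → x = 9.1571e-05; check Q = 1.1890e+04
Then remove 1.8800e-04 M of D.
Step 3:
                    D           M           B           J
  I        6.5280e-04     0.02608      0.1111       3.589
  C        1.8198e-04 -1.8198e-04 -6.0658e-05 -6.0658e-05
  E        8.3478e-04     0.02589       0.111       3.589
  solve Keq expr → x = -6.0658e-05; check Q = 1.1890e+04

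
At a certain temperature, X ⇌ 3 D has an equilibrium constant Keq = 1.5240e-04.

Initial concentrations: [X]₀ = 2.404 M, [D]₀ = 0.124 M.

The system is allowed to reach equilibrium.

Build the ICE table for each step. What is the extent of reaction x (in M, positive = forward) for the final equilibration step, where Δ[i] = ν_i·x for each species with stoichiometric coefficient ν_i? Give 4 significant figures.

Q₀ = 7.9310e-04 vs Keq = 1.5240e-04 ⇒ Q>K, reverse
Step 1:
                  X         D
  I           2.404     0.124
  C         0.01742  -0.05227
  E           2.421   0.07173
  solve Keq expr → x = -0.01742; check Q = 1.5240e-04

x = -0.01742 M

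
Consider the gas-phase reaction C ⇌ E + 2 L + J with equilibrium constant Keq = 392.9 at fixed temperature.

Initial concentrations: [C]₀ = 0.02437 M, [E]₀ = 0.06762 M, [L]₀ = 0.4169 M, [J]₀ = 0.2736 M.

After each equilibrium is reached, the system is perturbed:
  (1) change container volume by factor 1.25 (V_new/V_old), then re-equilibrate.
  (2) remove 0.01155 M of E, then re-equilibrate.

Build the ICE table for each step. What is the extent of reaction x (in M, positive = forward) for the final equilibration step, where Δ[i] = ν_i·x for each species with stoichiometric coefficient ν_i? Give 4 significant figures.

Q₀ = 0.1319 vs Keq = 392.9 ⇒ Q<K, forward
Step 1:
                  C         E         L         J
  init      0.02437   0.06762    0.4169    0.2736
  Δ        -0.02435   0.02435   0.04871   0.02435
  eq      1.5121e-05   0.09197    0.4656     0.298
  solve Keq expr → x = 0.02435; check Q = 392.9
Then change container volume by factor 1.25 (V_new/V_old).
Step 2:
                  C         E         L         J
  init    1.2097e-05   0.07358    0.3725    0.2384
  Δ       -5.9022e-06 5.9022e-06 1.1804e-05 5.9022e-06
  eq      6.1946e-06   0.07359    0.3725    0.2384
  solve Keq expr → x = 5.9022e-06; check Q = 392.9
Then remove 0.01155 M of E.
Step 3:
                  C         E         L         J
  init    6.1946e-06   0.06204    0.3725    0.2384
  Δ       -9.7215e-07 9.7215e-07 1.9443e-06 9.7215e-07
  eq      5.2225e-06   0.06204    0.3725    0.2384
  solve Keq expr → x = 9.7215e-07; check Q = 392.9

x = 9.7215e-07 M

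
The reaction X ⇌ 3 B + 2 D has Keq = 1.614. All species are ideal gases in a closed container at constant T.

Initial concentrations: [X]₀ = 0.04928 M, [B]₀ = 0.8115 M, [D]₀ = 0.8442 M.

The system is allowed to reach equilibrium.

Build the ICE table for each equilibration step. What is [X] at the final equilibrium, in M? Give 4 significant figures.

Q₀ = 7.728 vs Keq = 1.614 ⇒ Q>K, reverse
Step 1:
                   X          B          D
  I          0.04928     0.8115     0.8442
  C          0.05002      -0.15       -0.1
  E           0.0993     0.6615     0.7442
  solve Keq expr → x = -0.05002; check Q = 1.614

[X]_eq = 0.0993 M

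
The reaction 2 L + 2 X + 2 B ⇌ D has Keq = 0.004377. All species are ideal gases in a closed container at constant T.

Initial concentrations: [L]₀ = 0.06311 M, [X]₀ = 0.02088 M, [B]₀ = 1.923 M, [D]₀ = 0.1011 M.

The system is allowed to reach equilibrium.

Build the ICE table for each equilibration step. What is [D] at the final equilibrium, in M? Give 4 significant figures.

[D]_eq = 6.9081e-05 M

Q₀ = 1.5745e+04 vs Keq = 0.004377 ⇒ Q>K, reverse
Step 1:
                   L          X          B          D
  init       0.06311    0.02088      1.923     0.1011
  Δ           0.2021     0.2021     0.2021     -0.101
  eq          0.2652     0.2229      2.125 6.9081e-05
  solve Keq expr → x = -0.101; check Q = 0.004377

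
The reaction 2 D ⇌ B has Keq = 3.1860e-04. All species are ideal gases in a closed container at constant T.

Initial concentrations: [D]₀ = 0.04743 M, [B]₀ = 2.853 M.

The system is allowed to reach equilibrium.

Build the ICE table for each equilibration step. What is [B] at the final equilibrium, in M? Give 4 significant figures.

Q₀ = 1268 vs Keq = 3.1860e-04 ⇒ Q>K, reverse
Step 1:
                   D          B
  I          0.04743      2.853
  C            5.685     -2.843
  E            5.732    0.01047
  solve Keq expr → x = -2.843; check Q = 3.1860e-04

[B]_eq = 0.01047 M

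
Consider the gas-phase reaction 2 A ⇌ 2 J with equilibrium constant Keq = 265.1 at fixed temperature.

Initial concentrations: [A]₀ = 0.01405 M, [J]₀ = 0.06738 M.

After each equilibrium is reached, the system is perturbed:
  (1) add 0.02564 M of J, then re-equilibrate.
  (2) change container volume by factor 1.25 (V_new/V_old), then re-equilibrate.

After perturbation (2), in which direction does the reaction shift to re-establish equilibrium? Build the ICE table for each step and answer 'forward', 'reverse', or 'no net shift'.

Q₀ = 23 vs Keq = 265.1 ⇒ Q<K, forward
Step 1:
                    A           J
  I           0.01405     0.06738
  C         -0.009338    0.009338
  E          0.004712     0.07672
  solve Keq expr → x = 0.004669; check Q = 265.1
Then add 0.02564 M of J.
Step 2:
                    A           J
  I          0.004712      0.1024
  C          0.001484   -0.001484
  E          0.006196      0.1009
  solve Keq expr → x = -7.4182e-04; check Q = 265.1
Then change container volume by factor 1.25 (V_new/V_old).
Step 3:
                    A           J
  I          0.004956      0.0807
  C                 0           0
  E          0.004956      0.0807
  solve Keq expr → x = 0; check Q = 265.1

Direction: no net shift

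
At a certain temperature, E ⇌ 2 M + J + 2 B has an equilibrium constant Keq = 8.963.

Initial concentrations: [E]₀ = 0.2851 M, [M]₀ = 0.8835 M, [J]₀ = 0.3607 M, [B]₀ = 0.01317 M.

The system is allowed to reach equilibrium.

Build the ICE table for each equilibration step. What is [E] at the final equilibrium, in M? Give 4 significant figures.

[E]_eq = 0.03457 M

Q₀ = 1.7129e-04 vs Keq = 8.963 ⇒ Q<K, forward
Step 1:
                  E         M         J         B
  init       0.2851    0.8835    0.3607   0.01317
  Δ         -0.2505    0.5011    0.2505    0.5011
  eq        0.03457     1.385    0.6112    0.5142
  solve Keq expr → x = 0.2505; check Q = 8.963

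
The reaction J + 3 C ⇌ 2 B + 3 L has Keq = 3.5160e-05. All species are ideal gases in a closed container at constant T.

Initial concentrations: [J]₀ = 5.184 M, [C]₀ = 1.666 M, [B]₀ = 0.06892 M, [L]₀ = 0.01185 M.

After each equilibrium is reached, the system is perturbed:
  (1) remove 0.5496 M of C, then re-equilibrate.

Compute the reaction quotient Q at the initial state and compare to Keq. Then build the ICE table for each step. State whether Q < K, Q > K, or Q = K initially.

Q₀ = 3.2973e-10 vs Keq = 3.5160e-05 ⇒ Q<K, forward
Step 1:
                  J         C         B         L
  I           5.184     1.666   0.06892   0.01185
  C        -0.07233    -0.217    0.1447     0.217
  E           5.112     1.449    0.2136    0.2289
  solve Keq expr → x = 0.07233; check Q = 3.5160e-05
Then remove 0.5496 M of C.
Step 2:
                  J         C         B         L
  I           5.112    0.8994    0.2136    0.2289
  C          0.0189    0.0567   -0.0378   -0.0567
  E           5.131    0.9561    0.1758    0.1722
  solve Keq expr → x = -0.0189; check Q = 3.5160e-05

Q₀ = 3.2973e-10; Q < K (proceeds forward)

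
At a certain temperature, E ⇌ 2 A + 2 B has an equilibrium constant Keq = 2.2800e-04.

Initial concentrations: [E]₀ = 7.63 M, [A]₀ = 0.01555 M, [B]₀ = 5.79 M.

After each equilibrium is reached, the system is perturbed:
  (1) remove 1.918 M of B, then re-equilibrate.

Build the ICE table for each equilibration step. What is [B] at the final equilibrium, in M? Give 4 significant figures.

Q₀ = 0.001062 vs Keq = 2.2800e-04 ⇒ Q>K, reverse
Step 1:
                  E         A         B
  I            7.63   0.01555      5.79
  C        0.004167 -0.008334 -0.008334
  E           7.634  0.007216     5.782
  solve Keq expr → x = -0.004167; check Q = 2.2800e-04
Then remove 1.918 M of B.
Step 2:
                  E         A         B
  I           7.634  0.007216     3.864
  C       -0.001785  0.003571  0.003571
  E           7.632   0.01079     3.867
  solve Keq expr → x = 0.001785; check Q = 2.2800e-04

[B]_eq = 3.867 M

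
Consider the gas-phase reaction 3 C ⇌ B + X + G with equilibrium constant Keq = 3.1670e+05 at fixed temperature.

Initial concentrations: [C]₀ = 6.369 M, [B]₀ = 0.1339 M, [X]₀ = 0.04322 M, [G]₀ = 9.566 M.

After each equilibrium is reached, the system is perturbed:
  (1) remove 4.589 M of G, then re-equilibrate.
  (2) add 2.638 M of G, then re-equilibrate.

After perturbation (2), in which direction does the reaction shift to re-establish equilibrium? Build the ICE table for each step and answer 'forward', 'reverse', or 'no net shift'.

Q₀ = 2.1428e-04 vs Keq = 3.1670e+05 ⇒ Q<K, forward
Step 1:
                    C           B           X           G
  Initial       6.369      0.1339     0.04322       9.566
  Change       -6.313       2.104       2.104       2.104
  Equil       0.05616       2.238       2.148       11.67
  solve Keq expr → x = 2.104; check Q = 3.1670e+05
Then remove 4.589 M of G.
Step 2:
                    C           B           X           G
  Initial     0.05616       2.238       2.148       7.081
  Change    -0.008567    0.002856    0.002856    0.002856
  Equil       0.04759       2.241        2.15       7.084
  solve Keq expr → x = 0.002856; check Q = 3.1670e+05
Then add 2.638 M of G.
Step 3:
                    C           B           X           G
  Initial     0.04759       2.241        2.15       9.722
  Change     0.005265   -0.001755   -0.001755   -0.001755
  Equil       0.05286       2.239       2.149        9.72
  solve Keq expr → x = -0.001755; check Q = 3.1670e+05

Direction: reverse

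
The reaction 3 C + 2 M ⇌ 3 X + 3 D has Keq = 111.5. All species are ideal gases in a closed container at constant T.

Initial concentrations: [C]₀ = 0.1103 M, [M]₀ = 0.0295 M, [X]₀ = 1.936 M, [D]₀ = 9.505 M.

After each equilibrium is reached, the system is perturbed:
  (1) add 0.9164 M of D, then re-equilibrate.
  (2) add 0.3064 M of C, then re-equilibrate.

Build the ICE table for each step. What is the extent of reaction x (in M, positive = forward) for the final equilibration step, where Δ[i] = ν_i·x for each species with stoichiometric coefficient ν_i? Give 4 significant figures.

x = 0.0251 M

Q₀ = 5.3358e+09 vs Keq = 111.5 ⇒ Q>K, reverse
Step 1:
                    C           M           X           D
  init         0.1103      0.0295       1.936       9.505
  Δ             1.233      0.8223      -1.233      -1.233
  eq            1.344      0.8518      0.7026       8.272
  solve Keq expr → x = -0.4111; check Q = 111.5
Then add 0.9164 M of D.
Step 2:
                    C           M           X           D
  init          1.344      0.8518      0.7026       9.188
  Δ           0.03726     0.02484    -0.03726    -0.03726
  eq            1.381      0.8766      0.6653       9.151
  solve Keq expr → x = -0.01242; check Q = 111.5
Then add 0.3064 M of C.
Step 3:
                    C           M           X           D
  init          1.687      0.8766      0.6653       9.151
  Δ           -0.0753     -0.0502      0.0753      0.0753
  eq            1.612      0.8264      0.7406       9.226
  solve Keq expr → x = 0.0251; check Q = 111.5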